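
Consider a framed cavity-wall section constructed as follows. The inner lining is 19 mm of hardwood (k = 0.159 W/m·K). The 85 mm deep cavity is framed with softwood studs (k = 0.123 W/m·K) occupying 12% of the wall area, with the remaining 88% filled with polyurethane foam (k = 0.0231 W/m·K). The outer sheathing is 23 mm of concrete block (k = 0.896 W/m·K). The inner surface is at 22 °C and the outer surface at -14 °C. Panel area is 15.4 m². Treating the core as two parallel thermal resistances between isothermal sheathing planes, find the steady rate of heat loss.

Q ≈ 216 W

Sheathing layers in series; stud and cavity paths in parallel between them.
R_inner = 0.019/(0.159×15.4) = 0.00776 K/W
R_stud  = 0.085/(0.123×0.12×15.4) = 0.3739 K/W
R_cav   = 0.085/(0.0231×0.88×15.4) = 0.2715 K/W
1/R_core = 1/R_stud + 1/R_cav → R_core = 0.1573 K/W
R_outer = 0.023/(0.896×15.4) = 0.001667 K/W
R_total = 0.1667 K/W
Q = ΔT/R_total = 36/0.1667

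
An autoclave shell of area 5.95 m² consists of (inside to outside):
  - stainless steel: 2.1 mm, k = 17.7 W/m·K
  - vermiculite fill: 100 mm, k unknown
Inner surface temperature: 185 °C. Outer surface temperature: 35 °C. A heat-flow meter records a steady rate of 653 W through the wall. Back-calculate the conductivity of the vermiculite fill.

k ≈ 0.0732 W/(m·K)

Using the resistance-network approach (series):
R_stainless steel = L/(kA) = 0.0021/(17.7×5.95) = 1.994×10^-5 K/W
Sum of known resistances R_other = 1.994×10^-5 K/W
Total R = ΔT/Q = 150/653 = 0.2297 K/W
R_vermiculite fill = R_total − R_other = 0.2297 K/W
k = L/(R·A) = 0.1/(0.2297×5.95)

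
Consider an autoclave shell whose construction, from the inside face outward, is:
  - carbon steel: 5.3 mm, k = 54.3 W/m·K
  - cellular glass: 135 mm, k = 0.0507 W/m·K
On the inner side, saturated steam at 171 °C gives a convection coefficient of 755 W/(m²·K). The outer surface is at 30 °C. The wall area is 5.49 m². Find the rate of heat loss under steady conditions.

Model the wall as resistances in series:
R_inner film = 1/(h_i·A) = 1/(755×5.49) = 2.413×10^-4 K/W
R_carbon steel = L/(kA) = 0.0053/(54.3×5.49) = 1.778×10^-5 K/W
R_cellular glass = L/(kA) = 0.135/(0.0507×5.49) = 0.485 K/W
R_total = 0.4853 K/W
Q = ΔT / R_total = 141 / 0.4853

Q ≈ 291 W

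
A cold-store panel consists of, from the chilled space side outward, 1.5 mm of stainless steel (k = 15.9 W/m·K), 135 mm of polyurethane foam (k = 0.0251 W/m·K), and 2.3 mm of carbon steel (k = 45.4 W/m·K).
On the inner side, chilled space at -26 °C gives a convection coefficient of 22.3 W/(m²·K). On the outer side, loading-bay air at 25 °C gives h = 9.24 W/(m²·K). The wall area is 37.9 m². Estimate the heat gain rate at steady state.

Using the resistance-network approach (series):
R_inner film = 1/(h_i·A) = 1/(22.3×37.9) = 0.001183 K/W
R_stainless steel = L/(kA) = 0.0015/(15.9×37.9) = 2.489×10^-6 K/W
R_polyurethane foam = L/(kA) = 0.135/(0.0251×37.9) = 0.1419 K/W
R_carbon steel = L/(kA) = 0.0023/(45.4×37.9) = 1.337×10^-6 K/W
R_outer film = 1/(h_o·A) = 1/(9.24×37.9) = 0.002856 K/W
R_total = 0.146 K/W
Q = ΔT / R_total = 51 / 0.146

Q ≈ 349 W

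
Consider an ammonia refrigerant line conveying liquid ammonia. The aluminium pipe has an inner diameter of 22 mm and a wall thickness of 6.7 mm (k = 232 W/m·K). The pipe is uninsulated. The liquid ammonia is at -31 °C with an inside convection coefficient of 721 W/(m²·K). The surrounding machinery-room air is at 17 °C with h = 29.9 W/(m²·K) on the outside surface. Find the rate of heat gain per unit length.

q′ ≈ 149 W/m

Radial resistances (cylindrical: R_cond = ln(r_o/r_i)/(2πkL), R_conv = 1/(h·2πrL)):
R_inner film = 1/(h_i·2πr₁L) = 1/(721×2π×0.011×1) = 0.02007 K/W
R_aluminium pipe wall = ln(17.7/11)/(2π×232×1) = 3.263×10^-4 K/W
R_outer film = 1/(h_o·2πr_oL) = 1/(29.9×2π×0.0177×1) = 0.3007 K/W
R_total = 0.3211 K/W
Q = ΔT/R_total = 48/0.3211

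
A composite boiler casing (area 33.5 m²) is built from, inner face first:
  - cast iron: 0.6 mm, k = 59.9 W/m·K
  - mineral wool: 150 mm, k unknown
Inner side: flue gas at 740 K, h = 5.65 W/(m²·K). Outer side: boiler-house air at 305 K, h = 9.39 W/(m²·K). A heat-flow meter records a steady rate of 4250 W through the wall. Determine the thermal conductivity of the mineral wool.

k ≈ 0.0477 W/(m·K)

Thermal resistances in series:
R_inner film = 1/(h_i·A) = 1/(5.65×33.5) = 0.005283 K/W
R_cast iron = L/(kA) = 0.0006/(59.9×33.5) = 2.99×10^-7 K/W
R_outer film = 1/(h_o·A) = 1/(9.39×33.5) = 0.003179 K/W
Sum of known resistances R_other = 0.008463 K/W
Total R = ΔT/Q = 435/4250 = 0.1024 K/W
R_mineral wool = R_total − R_other = 0.09389 K/W
k = L/(R·A) = 0.15/(0.09389×33.5)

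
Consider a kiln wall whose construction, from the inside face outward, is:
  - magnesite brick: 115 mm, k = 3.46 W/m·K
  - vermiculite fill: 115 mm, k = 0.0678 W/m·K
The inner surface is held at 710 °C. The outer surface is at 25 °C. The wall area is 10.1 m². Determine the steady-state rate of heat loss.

Q ≈ 4000 W

Model the wall as resistances in series:
R_magnesite brick = L/(kA) = 0.115/(3.46×10.1) = 0.003291 K/W
R_vermiculite fill = L/(kA) = 0.115/(0.0678×10.1) = 0.1679 K/W
R_total = 0.1712 K/W
Q = ΔT / R_total = 685 / 0.1712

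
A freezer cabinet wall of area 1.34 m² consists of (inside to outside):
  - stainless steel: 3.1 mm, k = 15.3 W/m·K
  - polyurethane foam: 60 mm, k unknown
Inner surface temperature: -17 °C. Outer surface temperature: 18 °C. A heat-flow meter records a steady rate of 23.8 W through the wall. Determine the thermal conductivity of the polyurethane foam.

Treating each layer as a thermal resistance in series:
R_stainless steel = L/(kA) = 0.0031/(15.3×1.34) = 1.512×10^-4 K/W
Sum of known resistances R_other = 1.512×10^-4 K/W
Total R = ΔT/Q = 35/23.8 = 1.471 K/W
R_polyurethane foam = R_total − R_other = 1.47 K/W
k = L/(R·A) = 0.06/(1.47×1.34)

k ≈ 0.0305 W/(m·K)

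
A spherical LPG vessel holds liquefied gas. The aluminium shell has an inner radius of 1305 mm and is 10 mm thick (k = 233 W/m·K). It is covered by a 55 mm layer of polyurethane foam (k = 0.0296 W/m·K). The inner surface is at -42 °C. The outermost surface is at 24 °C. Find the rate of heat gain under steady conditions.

Radial (spherical) resistances in series:
R_aluminium shell = (1/1.305 − 1/1.315)/(4π×233) = 1.99×10^-6 K/W
R_polyurethane foam = (1/1.315 − 1/1.37)/(4π×0.0296) = 0.08208 K/W
R_total = 0.08208 K/W
Q = ΔT/R_total = 66/0.08208

Q ≈ 804 W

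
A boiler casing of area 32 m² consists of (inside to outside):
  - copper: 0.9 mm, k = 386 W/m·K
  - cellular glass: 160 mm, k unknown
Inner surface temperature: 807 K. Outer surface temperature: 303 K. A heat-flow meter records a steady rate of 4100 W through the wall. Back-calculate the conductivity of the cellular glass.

Thermal resistances in series:
R_copper = L/(kA) = 0.0009/(386×32) = 7.286×10^-8 K/W
Sum of known resistances R_other = 7.286×10^-8 K/W
Total R = ΔT/Q = 504/4100 = 0.1229 K/W
R_cellular glass = R_total − R_other = 0.1229 K/W
k = L/(R·A) = 0.16/(0.1229×32)

k ≈ 0.0407 W/(m·K)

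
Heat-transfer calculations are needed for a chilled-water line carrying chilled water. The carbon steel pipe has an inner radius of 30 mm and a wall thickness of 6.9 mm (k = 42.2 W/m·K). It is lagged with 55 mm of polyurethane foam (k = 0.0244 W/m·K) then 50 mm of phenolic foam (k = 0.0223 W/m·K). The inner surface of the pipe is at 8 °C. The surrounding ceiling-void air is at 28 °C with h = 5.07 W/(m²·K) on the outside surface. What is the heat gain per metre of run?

q′ ≈ 2.16 W/m

Per-layer cylindrical resistances, series-summed:
R_carbon steel pipe wall = ln(36.9/30)/(2π×42.2×1) = 7.807×10^-4 K/W
R_polyurethane foam = ln(91.9/36.9)/(2π×0.0244×1) = 5.952 K/W
R_phenolic foam = ln(141.9/91.9)/(2π×0.0223×1) = 3.1 K/W
R_outer film = 1/(h_o·2πr_oL) = 1/(5.07×2π×0.1419×1) = 0.2212 K/W
R_total = 9.274 K/W
Q = ΔT/R_total = 20/9.274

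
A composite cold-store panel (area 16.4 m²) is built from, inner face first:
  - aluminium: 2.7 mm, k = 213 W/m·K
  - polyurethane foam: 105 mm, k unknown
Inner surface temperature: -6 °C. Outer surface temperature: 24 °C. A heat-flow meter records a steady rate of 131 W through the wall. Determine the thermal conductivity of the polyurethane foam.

k ≈ 0.028 W/(m·K)

Series thermal resistances:
R_aluminium = L/(kA) = 0.0027/(213×16.4) = 7.729×10^-7 K/W
Sum of known resistances R_other = 7.729×10^-7 K/W
Total R = ΔT/Q = 30/131 = 0.229 K/W
R_polyurethane foam = R_total − R_other = 0.229 K/W
k = L/(R·A) = 0.105/(0.229×16.4)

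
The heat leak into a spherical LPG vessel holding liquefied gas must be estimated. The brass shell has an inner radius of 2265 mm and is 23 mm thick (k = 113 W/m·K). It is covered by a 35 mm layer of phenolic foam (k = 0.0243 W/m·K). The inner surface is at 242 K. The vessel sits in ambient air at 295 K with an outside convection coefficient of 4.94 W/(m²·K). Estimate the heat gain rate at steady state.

Q ≈ 2160 W

Each spherical layer contributes R = (1/r_i − 1/r_o)/(4πk):
R_brass shell = (1/2.265 − 1/2.288)/(4π×113) = 3.125×10^-6 K/W
R_phenolic foam = (1/2.288 − 1/2.323)/(4π×0.0243) = 0.02156 K/W
R_outer film = 1/(h·4πr_o²) = 1/(4.94×4π×2.323²) = 0.002985 K/W
R_total = 0.02455 K/W
Q = ΔT/R_total = 53/0.02455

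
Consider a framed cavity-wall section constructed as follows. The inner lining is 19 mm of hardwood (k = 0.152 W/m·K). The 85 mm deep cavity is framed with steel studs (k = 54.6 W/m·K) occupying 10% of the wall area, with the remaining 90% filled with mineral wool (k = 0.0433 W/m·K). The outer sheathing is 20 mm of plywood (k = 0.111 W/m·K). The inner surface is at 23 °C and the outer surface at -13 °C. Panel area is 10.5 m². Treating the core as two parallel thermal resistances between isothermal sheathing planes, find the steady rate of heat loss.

Sheathing layers in series; stud and cavity paths in parallel between them.
R_inner = 0.019/(0.152×10.5) = 0.0119 K/W
R_stud  = 0.085/(54.6×0.1×10.5) = 0.001483 K/W
R_cav   = 0.085/(0.0433×0.9×10.5) = 0.2077 K/W
1/R_core = 1/R_stud + 1/R_cav → R_core = 0.001472 K/W
R_outer = 0.02/(0.111×10.5) = 0.01716 K/W
R_total = 0.03054 K/W
Q = ΔT/R_total = 36/0.03054

Q ≈ 1180 W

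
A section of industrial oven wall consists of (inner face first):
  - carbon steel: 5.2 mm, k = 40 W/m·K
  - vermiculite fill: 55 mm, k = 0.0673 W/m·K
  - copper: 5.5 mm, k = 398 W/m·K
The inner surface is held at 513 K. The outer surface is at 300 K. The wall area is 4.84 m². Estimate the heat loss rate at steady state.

Model the wall as resistances in series:
R_carbon steel = L/(kA) = 0.0052/(40×4.84) = 2.686×10^-5 K/W
R_vermiculite fill = L/(kA) = 0.055/(0.0673×4.84) = 0.1689 K/W
R_copper = L/(kA) = 0.0055/(398×4.84) = 2.855×10^-6 K/W
R_total = 0.1689 K/W
Q = ΔT / R_total = 213 / 0.1689

Q ≈ 1260 W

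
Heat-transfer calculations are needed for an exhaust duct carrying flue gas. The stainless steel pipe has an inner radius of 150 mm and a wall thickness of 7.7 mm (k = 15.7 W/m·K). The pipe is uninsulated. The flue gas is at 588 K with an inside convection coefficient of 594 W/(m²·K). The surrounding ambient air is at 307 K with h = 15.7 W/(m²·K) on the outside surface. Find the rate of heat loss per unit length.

For a radial system each layer contributes R = ln(r_out/r_in)/(2πkL); films add R = 1/(hA).
R_inner film = 1/(h_i·2πr₁L) = 1/(594×2π×0.15×1) = 0.001786 K/W
R_stainless steel pipe wall = ln(157.7/150)/(2π×15.7×1) = 5.075×10^-4 K/W
R_outer film = 1/(h_o·2πr_oL) = 1/(15.7×2π×0.1577×1) = 0.06428 K/W
R_total = 0.06658 K/W
Q = ΔT/R_total = 281/0.06658

q′ ≈ 4220 W/m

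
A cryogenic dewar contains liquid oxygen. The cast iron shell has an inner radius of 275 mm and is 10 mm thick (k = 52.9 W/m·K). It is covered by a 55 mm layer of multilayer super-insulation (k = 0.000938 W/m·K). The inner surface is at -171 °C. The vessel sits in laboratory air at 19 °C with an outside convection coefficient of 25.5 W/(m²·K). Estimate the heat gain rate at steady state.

Spherical conduction: R = (1/r_in − 1/r_out)/(4πk) per layer; series-sum.
R_cast iron shell = (1/0.275 − 1/0.285)/(4π×52.9) = 1.919×10^-4 K/W
R_multilayer super-insulation = (1/0.285 − 1/0.34)/(4π×0.000938) = 48.15 K/W
R_outer film = 1/(h·4πr_o²) = 1/(25.5×4π×0.34²) = 0.027 K/W
R_total = 48.18 K/W
Q = ΔT/R_total = 190/48.18

Q ≈ 3.94 W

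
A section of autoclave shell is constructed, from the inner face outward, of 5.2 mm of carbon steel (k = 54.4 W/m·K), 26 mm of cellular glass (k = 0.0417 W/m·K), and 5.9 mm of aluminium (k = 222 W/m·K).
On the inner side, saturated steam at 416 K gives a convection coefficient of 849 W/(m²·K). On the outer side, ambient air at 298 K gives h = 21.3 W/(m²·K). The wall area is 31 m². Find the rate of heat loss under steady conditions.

Q ≈ 5450 W

Treating each layer as a thermal resistance in series:
R_inner film = 1/(h_i·A) = 1/(849×31) = 3.8×10^-5 K/W
R_carbon steel = L/(kA) = 0.0052/(54.4×31) = 3.083×10^-6 K/W
R_cellular glass = L/(kA) = 0.026/(0.0417×31) = 0.02011 K/W
R_aluminium = L/(kA) = 0.0059/(222×31) = 8.573×10^-7 K/W
R_outer film = 1/(h_o·A) = 1/(21.3×31) = 0.001514 K/W
R_total = 0.02167 K/W
Q = ΔT / R_total = 118 / 0.02167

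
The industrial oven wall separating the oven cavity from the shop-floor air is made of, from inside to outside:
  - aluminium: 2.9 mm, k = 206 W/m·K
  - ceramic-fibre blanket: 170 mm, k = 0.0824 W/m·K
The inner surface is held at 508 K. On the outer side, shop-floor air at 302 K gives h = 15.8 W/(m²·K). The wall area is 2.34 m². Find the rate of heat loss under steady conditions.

Q ≈ 227 W

Series thermal resistances:
R_aluminium = L/(kA) = 0.0029/(206×2.34) = 6.016×10^-6 K/W
R_ceramic-fibre blanket = L/(kA) = 0.17/(0.0824×2.34) = 0.8817 K/W
R_outer film = 1/(h_o·A) = 1/(15.8×2.34) = 0.02705 K/W
R_total = 0.9087 K/W
Q = ΔT / R_total = 206 / 0.9087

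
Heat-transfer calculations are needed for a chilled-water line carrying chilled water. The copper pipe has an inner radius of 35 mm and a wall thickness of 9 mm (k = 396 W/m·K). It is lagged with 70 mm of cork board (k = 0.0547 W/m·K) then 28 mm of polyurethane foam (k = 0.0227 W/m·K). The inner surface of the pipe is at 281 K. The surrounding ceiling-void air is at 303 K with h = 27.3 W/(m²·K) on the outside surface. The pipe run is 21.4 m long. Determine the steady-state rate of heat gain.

Q ≈ 108 W

Per-layer cylindrical resistances, series-summed:
R_copper pipe wall = ln(44/35)/(2π×396×21.4) = 4.298×10^-6 K/W
R_cork board = ln(114/44)/(2π×0.0547×21.4) = 0.1294 K/W
R_polyurethane foam = ln(142/114)/(2π×0.0227×21.4) = 0.07196 K/W
R_outer film = 1/(h_o·2πr_oL) = 1/(27.3×2π×0.142×21.4) = 0.001918 K/W
R_total = 0.2033 K/W
Q = ΔT/R_total = 22/0.2033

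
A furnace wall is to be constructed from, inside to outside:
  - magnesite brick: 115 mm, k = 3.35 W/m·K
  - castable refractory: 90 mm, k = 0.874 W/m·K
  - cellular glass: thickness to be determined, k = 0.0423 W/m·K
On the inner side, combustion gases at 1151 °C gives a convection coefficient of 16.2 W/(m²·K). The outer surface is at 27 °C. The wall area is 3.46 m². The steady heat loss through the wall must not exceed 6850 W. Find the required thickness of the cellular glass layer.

L ≈ 15.6 mm

Thermal resistances in series:
R_inner film = 1/(h_i·A) = 1/(16.2×3.46) = 0.01784 K/W
R_magnesite brick = L/(kA) = 0.115/(3.35×3.46) = 0.009921 K/W
R_castable refractory = L/(kA) = 0.09/(0.874×3.46) = 0.02976 K/W
Sum of the known resistances R_other = 0.05752 K/W
Required total resistance R_tot = ΔT/Q_allow = 1124/6850 = 0.1641 K/W
R_cellular glass = R_tot − R_other = 0.1066 K/W
L = R·k·A = 0.1066×0.0423×3.46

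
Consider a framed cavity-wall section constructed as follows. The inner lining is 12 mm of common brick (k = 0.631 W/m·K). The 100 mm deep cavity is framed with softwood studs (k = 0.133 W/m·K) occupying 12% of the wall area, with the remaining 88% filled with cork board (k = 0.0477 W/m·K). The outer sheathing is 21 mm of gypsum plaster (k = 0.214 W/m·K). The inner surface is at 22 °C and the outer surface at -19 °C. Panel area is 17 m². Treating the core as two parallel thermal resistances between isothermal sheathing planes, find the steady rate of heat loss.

Sheathing layers in series; stud and cavity paths in parallel between them.
R_inner = 0.012/(0.631×17) = 0.001119 K/W
R_stud  = 0.1/(0.133×0.12×17) = 0.3686 K/W
R_cav   = 0.1/(0.0477×0.88×17) = 0.1401 K/W
1/R_core = 1/R_stud + 1/R_cav → R_core = 0.1015 K/W
R_outer = 0.021/(0.214×17) = 0.005772 K/W
R_total = 0.1084 K/W
Q = ΔT/R_total = 41/0.1084

Q ≈ 378 W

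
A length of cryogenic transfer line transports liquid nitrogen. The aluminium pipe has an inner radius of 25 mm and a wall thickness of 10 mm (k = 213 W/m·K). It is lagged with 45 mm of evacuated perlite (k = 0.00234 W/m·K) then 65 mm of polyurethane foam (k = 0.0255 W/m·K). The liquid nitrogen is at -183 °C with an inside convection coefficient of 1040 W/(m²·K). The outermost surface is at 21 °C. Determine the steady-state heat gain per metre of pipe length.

q′ ≈ 3.4 W/m

Per-layer cylindrical resistances, series-summed:
R_inner film = 1/(h_i·2πr₁L) = 1/(1040×2π×0.025×1) = 0.006121 K/W
R_aluminium pipe wall = ln(35/25)/(2π×213×1) = 2.514×10^-4 K/W
R_evacuated perlite = ln(80/35)/(2π×0.00234×1) = 56.23 K/W
R_polyurethane foam = ln(145/80)/(2π×0.0255×1) = 3.712 K/W
R_total = 59.94 K/W
Q = ΔT/R_total = 204/59.94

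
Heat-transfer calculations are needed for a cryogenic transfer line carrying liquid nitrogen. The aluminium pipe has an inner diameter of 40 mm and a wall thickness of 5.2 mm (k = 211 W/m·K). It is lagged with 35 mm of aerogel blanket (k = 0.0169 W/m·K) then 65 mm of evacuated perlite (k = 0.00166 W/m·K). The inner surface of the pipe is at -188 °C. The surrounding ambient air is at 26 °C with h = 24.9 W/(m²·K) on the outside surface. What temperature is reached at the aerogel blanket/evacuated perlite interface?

Cylindrical conduction, so R = ln(r₂/r₁)/(2πkL) per layer, in series:
R_aluminium pipe wall = ln(25.2/20)/(2π×211×1) = 1.743×10^-4 K/W
R_aerogel blanket = ln(60.2/25.2)/(2π×0.0169×1) = 8.201 K/W
R_evacuated perlite = ln(125.2/60.2)/(2π×0.00166×1) = 70.2 K/W
R_outer film = 1/(h_o·2πr_oL) = 1/(24.9×2π×0.1252×1) = 0.05105 K/W
R_total = 78.46 K/W
Q = ΔT/R_total = 214/78.46
Q = 2.73 W/m
T_interface = T_inner + Q·ΣR(inner→interface) = -188 + 2.73×8.201

T ≈ -166 °C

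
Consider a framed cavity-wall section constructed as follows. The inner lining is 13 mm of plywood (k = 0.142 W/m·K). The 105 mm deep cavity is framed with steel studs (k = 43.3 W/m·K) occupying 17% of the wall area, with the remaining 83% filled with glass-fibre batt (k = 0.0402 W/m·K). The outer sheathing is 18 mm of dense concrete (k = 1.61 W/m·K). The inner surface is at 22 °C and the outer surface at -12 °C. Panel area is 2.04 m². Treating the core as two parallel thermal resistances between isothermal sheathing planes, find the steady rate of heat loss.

Q ≈ 593 W

Sheathing layers in series; stud and cavity paths in parallel between them.
R_inner = 0.013/(0.142×2.04) = 0.04488 K/W
R_stud  = 0.105/(43.3×0.17×2.04) = 0.006992 K/W
R_cav   = 0.105/(0.0402×0.83×2.04) = 1.543 K/W
1/R_core = 1/R_stud + 1/R_cav → R_core = 0.006961 K/W
R_outer = 0.018/(1.61×2.04) = 0.00548 K/W
R_total = 0.05732 K/W
Q = ΔT/R_total = 34/0.05732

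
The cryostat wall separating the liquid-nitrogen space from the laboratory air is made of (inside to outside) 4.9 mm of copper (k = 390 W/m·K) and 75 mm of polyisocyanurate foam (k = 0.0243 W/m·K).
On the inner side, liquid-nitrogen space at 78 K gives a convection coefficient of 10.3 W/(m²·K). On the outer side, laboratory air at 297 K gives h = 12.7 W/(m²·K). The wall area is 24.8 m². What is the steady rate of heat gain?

Q ≈ 1660 W

Using the resistance-network approach (series):
R_inner film = 1/(h_i·A) = 1/(10.3×24.8) = 0.003915 K/W
R_copper = L/(kA) = 0.0049/(390×24.8) = 5.066×10^-7 K/W
R_polyisocyanurate foam = L/(kA) = 0.075/(0.0243×24.8) = 0.1245 K/W
R_outer film = 1/(h_o·A) = 1/(12.7×24.8) = 0.003175 K/W
R_total = 0.1315 K/W
Q = ΔT / R_total = 219 / 0.1315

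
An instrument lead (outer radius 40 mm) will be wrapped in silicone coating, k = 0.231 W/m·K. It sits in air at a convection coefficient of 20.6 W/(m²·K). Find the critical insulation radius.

r_cr ≈ 11.2 mm

For a cylinder r_cr = k/h = 0.231/20.6
r_cr = 11.2 mm; since the bare radius (40 mm) is above r_cr, any added insulation will reduce heat loss.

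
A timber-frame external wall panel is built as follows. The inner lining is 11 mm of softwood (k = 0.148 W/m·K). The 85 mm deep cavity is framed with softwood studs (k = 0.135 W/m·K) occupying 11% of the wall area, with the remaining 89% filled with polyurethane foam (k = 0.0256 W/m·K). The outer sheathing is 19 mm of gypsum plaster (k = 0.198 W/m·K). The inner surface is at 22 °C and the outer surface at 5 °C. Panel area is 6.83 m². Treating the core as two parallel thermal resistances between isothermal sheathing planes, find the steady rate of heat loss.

Sheathing layers in series; stud and cavity paths in parallel between them.
R_inner = 0.011/(0.148×6.83) = 0.01088 K/W
R_stud  = 0.085/(0.135×0.11×6.83) = 0.8381 K/W
R_cav   = 0.085/(0.0256×0.89×6.83) = 0.5462 K/W
1/R_core = 1/R_stud + 1/R_cav → R_core = 0.3307 K/W
R_outer = 0.019/(0.198×6.83) = 0.01405 K/W
R_total = 0.3556 K/W
Q = ΔT/R_total = 17/0.3556

Q ≈ 47.8 W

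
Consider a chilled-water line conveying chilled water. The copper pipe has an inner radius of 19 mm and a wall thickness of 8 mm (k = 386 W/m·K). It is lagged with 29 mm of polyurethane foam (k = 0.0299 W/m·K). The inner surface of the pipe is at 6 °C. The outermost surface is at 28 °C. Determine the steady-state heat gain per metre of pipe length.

q′ ≈ 5.67 W/m

Cylindrical conduction, so R = ln(r₂/r₁)/(2πkL) per layer, in series:
R_copper pipe wall = ln(27/19)/(2π×386×1) = 1.449×10^-4 K/W
R_polyurethane foam = ln(56/27)/(2π×0.0299×1) = 3.883 K/W
R_total = 3.883 K/W
Q = ΔT/R_total = 22/3.883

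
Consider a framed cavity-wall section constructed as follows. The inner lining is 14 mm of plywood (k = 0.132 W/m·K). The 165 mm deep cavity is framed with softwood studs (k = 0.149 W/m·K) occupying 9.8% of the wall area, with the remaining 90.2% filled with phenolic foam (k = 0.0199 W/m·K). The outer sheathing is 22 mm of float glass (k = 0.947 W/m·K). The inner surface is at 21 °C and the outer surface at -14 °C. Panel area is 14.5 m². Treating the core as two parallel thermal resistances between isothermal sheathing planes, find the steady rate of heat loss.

Sheathing layers in series; stud and cavity paths in parallel between them.
R_inner = 0.014/(0.132×14.5) = 0.007315 K/W
R_stud  = 0.165/(0.149×0.098×14.5) = 0.7793 K/W
R_cav   = 0.165/(0.0199×0.902×14.5) = 0.634 K/W
1/R_core = 1/R_stud + 1/R_cav → R_core = 0.3496 K/W
R_outer = 0.022/(0.947×14.5) = 0.001602 K/W
R_total = 0.3585 K/W
Q = ΔT/R_total = 35/0.3585

Q ≈ 97.6 W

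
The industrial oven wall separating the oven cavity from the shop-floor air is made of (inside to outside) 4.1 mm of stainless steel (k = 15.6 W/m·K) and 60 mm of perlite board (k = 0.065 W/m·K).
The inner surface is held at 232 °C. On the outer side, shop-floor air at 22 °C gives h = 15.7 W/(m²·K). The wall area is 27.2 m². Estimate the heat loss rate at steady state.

Thermal resistances in series:
R_stainless steel = L/(kA) = 0.0041/(15.6×27.2) = 9.663×10^-6 K/W
R_perlite board = L/(kA) = 0.06/(0.065×27.2) = 0.03394 K/W
R_outer film = 1/(h_o·A) = 1/(15.7×27.2) = 0.002342 K/W
R_total = 0.03629 K/W
Q = ΔT / R_total = 210 / 0.03629

Q ≈ 5790 W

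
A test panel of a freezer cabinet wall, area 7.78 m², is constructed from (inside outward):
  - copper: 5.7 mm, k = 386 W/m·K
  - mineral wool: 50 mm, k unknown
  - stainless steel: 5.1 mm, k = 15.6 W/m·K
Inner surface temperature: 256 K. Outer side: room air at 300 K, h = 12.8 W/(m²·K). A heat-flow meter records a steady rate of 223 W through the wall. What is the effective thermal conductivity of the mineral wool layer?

Model the wall as resistances in series:
R_copper = L/(kA) = 0.0057/(386×7.78) = 1.898×10^-6 K/W
R_stainless steel = L/(kA) = 0.0051/(15.6×7.78) = 4.202×10^-5 K/W
R_outer film = 1/(h_o·A) = 1/(12.8×7.78) = 0.01004 K/W
Sum of known resistances R_other = 0.01009 K/W
Total R = ΔT/Q = 44/223 = 0.1973 K/W
R_mineral wool = R_total − R_other = 0.1872 K/W
k = L/(R·A) = 0.05/(0.1872×7.78)

k ≈ 0.0343 W/(m·K)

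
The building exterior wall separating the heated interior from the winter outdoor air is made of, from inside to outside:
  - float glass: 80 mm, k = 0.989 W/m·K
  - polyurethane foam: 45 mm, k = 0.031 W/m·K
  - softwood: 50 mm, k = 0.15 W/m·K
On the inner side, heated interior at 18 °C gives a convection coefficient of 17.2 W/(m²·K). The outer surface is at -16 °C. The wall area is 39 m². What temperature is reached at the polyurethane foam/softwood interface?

Using the resistance-network approach (series):
R_inner film = 1/(h_i·A) = 1/(17.2×39) = 0.001491 K/W
R_float glass = L/(kA) = 0.08/(0.989×39) = 0.002074 K/W
R_polyurethane foam = L/(kA) = 0.045/(0.031×39) = 0.03722 K/W
R_softwood = L/(kA) = 0.05/(0.15×39) = 0.008547 K/W
R_total = 0.04933 K/W;  Q = ΔT/R_total = 34/0.04933 = 689.2 W
T_interface = T_inner − Q·ΣR(inner→interface) = 18 − 689×0.04079

T ≈ -10.1 °C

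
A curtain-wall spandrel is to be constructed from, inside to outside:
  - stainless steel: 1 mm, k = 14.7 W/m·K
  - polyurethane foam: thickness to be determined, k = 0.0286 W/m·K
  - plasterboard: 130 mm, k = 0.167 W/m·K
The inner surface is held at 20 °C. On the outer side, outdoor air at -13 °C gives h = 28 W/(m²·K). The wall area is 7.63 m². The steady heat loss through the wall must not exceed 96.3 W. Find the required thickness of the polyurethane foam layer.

Using the resistance-network approach (series):
R_stainless steel = L/(kA) = 0.001/(14.7×7.63) = 8.916×10^-6 K/W
R_plasterboard = L/(kA) = 0.13/(0.167×7.63) = 0.102 K/W
R_outer film = 1/(h_o·A) = 1/(28×7.63) = 0.004681 K/W
Sum of the known resistances R_other = 0.1067 K/W
Required total resistance R_tot = ΔT/Q_allow = 33/96.3 = 0.3427 K/W
R_polyurethane foam = R_tot − R_other = 0.236 K/W
L = R·k·A = 0.236×0.0286×7.63

L ≈ 51.5 mm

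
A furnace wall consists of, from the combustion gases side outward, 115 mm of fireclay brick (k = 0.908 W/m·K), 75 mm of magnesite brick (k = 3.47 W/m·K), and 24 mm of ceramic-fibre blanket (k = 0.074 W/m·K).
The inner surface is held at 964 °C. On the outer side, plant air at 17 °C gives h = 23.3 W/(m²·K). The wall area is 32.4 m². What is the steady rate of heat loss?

Thermal resistances in series:
R_fireclay brick = L/(kA) = 0.115/(0.908×32.4) = 0.003909 K/W
R_magnesite brick = L/(kA) = 0.075/(3.47×32.4) = 6.671×10^-4 K/W
R_ceramic-fibre blanket = L/(kA) = 0.024/(0.074×32.4) = 0.01001 K/W
R_outer film = 1/(h_o·A) = 1/(23.3×32.4) = 0.001325 K/W
R_total = 0.01591 K/W
Q = ΔT / R_total = 947 / 0.01591

Q ≈ 59500 W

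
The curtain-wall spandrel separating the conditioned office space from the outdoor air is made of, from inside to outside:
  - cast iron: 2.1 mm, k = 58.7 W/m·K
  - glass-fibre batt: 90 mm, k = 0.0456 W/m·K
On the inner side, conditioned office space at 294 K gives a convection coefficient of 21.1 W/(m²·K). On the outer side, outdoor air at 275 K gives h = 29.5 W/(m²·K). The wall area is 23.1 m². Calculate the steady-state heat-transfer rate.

Q ≈ 214 W

Treating each layer as a thermal resistance in series:
R_inner film = 1/(h_i·A) = 1/(21.1×23.1) = 0.002052 K/W
R_cast iron = L/(kA) = 0.0021/(58.7×23.1) = 1.549×10^-6 K/W
R_glass-fibre batt = L/(kA) = 0.09/(0.0456×23.1) = 0.08544 K/W
R_outer film = 1/(h_o·A) = 1/(29.5×23.1) = 0.001467 K/W
R_total = 0.08896 K/W
Q = ΔT / R_total = 19 / 0.08896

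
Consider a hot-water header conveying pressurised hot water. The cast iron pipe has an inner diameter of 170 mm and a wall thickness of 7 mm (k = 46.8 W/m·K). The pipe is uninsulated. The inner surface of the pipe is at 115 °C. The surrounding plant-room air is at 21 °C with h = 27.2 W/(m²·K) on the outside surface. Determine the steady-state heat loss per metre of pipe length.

For a radial system each layer contributes R = ln(r_out/r_in)/(2πkL); films add R = 1/(hA).
R_cast iron pipe wall = ln(92/85)/(2π×46.8×1) = 2.691×10^-4 K/W
R_outer film = 1/(h_o·2πr_oL) = 1/(27.2×2π×0.092×1) = 0.0636 K/W
R_total = 0.06387 K/W
Q = ΔT/R_total = 94/0.06387

q′ ≈ 1470 W/m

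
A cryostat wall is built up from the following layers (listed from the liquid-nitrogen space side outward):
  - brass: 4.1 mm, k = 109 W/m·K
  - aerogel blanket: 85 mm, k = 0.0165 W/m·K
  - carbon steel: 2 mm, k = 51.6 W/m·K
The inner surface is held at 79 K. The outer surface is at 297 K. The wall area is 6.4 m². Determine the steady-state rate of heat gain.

Thermal resistances in series:
R_brass = L/(kA) = 0.0041/(109×6.4) = 5.877×10^-6 K/W
R_aerogel blanket = L/(kA) = 0.085/(0.0165×6.4) = 0.8049 K/W
R_carbon steel = L/(kA) = 0.002/(51.6×6.4) = 6.056×10^-6 K/W
R_total = 0.8049 K/W
Q = ΔT / R_total = 218 / 0.8049

Q ≈ 271 W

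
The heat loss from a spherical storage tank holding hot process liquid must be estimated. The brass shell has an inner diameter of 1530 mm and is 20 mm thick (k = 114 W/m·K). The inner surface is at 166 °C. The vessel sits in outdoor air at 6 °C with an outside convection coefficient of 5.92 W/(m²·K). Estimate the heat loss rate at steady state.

Q ≈ 7330 W

Radial (spherical) resistances in series:
R_brass shell = (1/0.765 − 1/0.785)/(4π×114) = 2.325×10^-5 K/W
R_outer film = 1/(h·4πr_o²) = 1/(5.92×4π×0.785²) = 0.02181 K/W
R_total = 0.02184 K/W
Q = ΔT/R_total = 160/0.02184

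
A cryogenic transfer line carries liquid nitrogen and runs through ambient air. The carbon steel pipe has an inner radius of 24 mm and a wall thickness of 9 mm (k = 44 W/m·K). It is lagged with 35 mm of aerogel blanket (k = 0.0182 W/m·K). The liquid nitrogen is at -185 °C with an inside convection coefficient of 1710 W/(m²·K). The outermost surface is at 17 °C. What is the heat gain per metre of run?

Radial resistances (cylindrical: R_cond = ln(r_o/r_i)/(2πkL), R_conv = 1/(h·2πrL)):
R_inner film = 1/(h_i·2πr₁L) = 1/(1710×2π×0.024×1) = 0.003878 K/W
R_carbon steel pipe wall = ln(33/24)/(2π×44×1) = 0.001152 K/W
R_aerogel blanket = ln(68/33)/(2π×0.0182×1) = 6.322 K/W
R_total = 6.328 K/W
Q = ΔT/R_total = 202/6.328

q′ ≈ 31.9 W/m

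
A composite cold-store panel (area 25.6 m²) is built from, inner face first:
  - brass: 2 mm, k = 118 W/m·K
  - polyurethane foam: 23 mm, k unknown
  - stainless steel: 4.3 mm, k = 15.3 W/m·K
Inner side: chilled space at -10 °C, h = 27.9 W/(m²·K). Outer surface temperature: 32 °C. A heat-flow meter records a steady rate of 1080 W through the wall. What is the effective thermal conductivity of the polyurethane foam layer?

Treating each layer as a thermal resistance in series:
R_inner film = 1/(h_i·A) = 1/(27.9×25.6) = 0.0014 K/W
R_brass = L/(kA) = 0.002/(118×25.6) = 6.621×10^-7 K/W
R_stainless steel = L/(kA) = 0.0043/(15.3×25.6) = 1.098×10^-5 K/W
Sum of known resistances R_other = 0.001412 K/W
Total R = ΔT/Q = 42/1080 = 0.03889 K/W
R_polyurethane foam = R_total − R_other = 0.03748 K/W
k = L/(R·A) = 0.023/(0.03748×25.6)

k ≈ 0.024 W/(m·K)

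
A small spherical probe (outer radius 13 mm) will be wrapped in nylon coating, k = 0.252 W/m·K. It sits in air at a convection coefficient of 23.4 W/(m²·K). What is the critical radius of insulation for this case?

r_cr ≈ 21.5 mm

For a sphere r_cr = 2k/h = 2×0.252/23.4
r_cr = 21.5 mm; since the bare radius (13 mm) is below r_cr, adding a thin layer of insulation will *increase* heat loss.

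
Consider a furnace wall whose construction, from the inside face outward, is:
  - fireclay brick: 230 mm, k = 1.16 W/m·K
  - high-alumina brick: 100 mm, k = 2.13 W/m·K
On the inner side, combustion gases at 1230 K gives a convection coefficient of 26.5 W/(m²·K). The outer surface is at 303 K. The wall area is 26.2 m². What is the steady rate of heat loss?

Q ≈ 85800 W

Treating each layer as a thermal resistance in series:
R_inner film = 1/(h_i·A) = 1/(26.5×26.2) = 0.00144 K/W
R_fireclay brick = L/(kA) = 0.23/(1.16×26.2) = 0.007568 K/W
R_high-alumina brick = L/(kA) = 0.1/(2.13×26.2) = 0.001792 K/W
R_total = 0.0108 K/W
Q = ΔT / R_total = 927 / 0.0108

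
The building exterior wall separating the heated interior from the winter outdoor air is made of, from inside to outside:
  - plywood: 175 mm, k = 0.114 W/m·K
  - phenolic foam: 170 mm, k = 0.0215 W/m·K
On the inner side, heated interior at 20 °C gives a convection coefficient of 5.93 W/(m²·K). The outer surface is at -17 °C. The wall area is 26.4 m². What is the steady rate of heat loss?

Q ≈ 102 W

Model the wall as resistances in series:
R_inner film = 1/(h_i·A) = 1/(5.93×26.4) = 0.006388 K/W
R_plywood = L/(kA) = 0.175/(0.114×26.4) = 0.05815 K/W
R_phenolic foam = L/(kA) = 0.17/(0.0215×26.4) = 0.2995 K/W
R_total = 0.364 K/W
Q = ΔT / R_total = 37 / 0.364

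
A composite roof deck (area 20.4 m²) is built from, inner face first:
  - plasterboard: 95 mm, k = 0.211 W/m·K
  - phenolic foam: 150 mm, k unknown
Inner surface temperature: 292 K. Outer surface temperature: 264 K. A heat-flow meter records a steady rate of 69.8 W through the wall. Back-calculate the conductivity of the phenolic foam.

Series thermal resistances:
R_plasterboard = L/(kA) = 0.095/(0.211×20.4) = 0.02207 K/W
Sum of known resistances R_other = 0.02207 K/W
Total R = ΔT/Q = 28/69.8 = 0.4011 K/W
R_phenolic foam = R_total − R_other = 0.3791 K/W
k = L/(R·A) = 0.15/(0.3791×20.4)

k ≈ 0.0194 W/(m·K)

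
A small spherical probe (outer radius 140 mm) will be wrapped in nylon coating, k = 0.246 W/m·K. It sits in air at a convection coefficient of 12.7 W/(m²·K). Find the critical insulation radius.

For a sphere r_cr = 2k/h = 2×0.246/12.7
r_cr = 38.7 mm; since the bare radius (140 mm) is above r_cr, any added insulation will reduce heat loss.

r_cr ≈ 38.7 mm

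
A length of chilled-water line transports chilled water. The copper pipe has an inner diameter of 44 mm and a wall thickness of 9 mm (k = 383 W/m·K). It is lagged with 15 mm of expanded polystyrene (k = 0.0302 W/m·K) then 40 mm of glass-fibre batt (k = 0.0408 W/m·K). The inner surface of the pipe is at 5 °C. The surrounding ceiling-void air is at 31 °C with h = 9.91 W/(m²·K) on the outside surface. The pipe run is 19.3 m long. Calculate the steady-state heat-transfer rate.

For a radial system each layer contributes R = ln(r_out/r_in)/(2πkL); films add R = 1/(hA).
R_copper pipe wall = ln(31/22)/(2π×383×19.3) = 7.384×10^-6 K/W
R_expanded polystyrene = ln(46/31)/(2π×0.0302×19.3) = 0.1078 K/W
R_glass-fibre batt = ln(86/46)/(2π×0.0408×19.3) = 0.1265 K/W
R_outer film = 1/(h_o·2πr_oL) = 1/(9.91×2π×0.086×19.3) = 0.009676 K/W
R_total = 0.2439 K/W
Q = ΔT/R_total = 26/0.2439

Q ≈ 107 W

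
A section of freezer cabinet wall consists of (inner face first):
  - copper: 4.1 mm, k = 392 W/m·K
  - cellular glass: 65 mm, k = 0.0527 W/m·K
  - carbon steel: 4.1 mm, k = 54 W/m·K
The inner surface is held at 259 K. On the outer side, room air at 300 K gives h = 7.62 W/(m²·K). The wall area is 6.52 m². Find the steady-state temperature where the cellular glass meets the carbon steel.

Series thermal resistances:
R_copper = L/(kA) = 0.0041/(392×6.52) = 1.604×10^-6 K/W
R_cellular glass = L/(kA) = 0.065/(0.0527×6.52) = 0.1892 K/W
R_carbon steel = L/(kA) = 0.0041/(54×6.52) = 1.165×10^-5 K/W
R_outer film = 1/(h_o·A) = 1/(7.62×6.52) = 0.02013 K/W
R_total = 0.2093 K/W;  Q = ΔT/R_total = 41/0.2093 = 195.9 W
T_interface = T_inner + Q·ΣR(inner→interface) = 259 + 196×0.1892

T ≈ 296 K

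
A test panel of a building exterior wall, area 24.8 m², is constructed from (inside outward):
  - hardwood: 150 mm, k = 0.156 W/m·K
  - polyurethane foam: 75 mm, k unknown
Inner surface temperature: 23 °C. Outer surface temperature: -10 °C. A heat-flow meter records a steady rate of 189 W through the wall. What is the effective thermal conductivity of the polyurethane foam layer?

k ≈ 0.0223 W/(m·K)

Series thermal resistances:
R_hardwood = L/(kA) = 0.15/(0.156×24.8) = 0.03877 K/W
Sum of known resistances R_other = 0.03877 K/W
Total R = ΔT/Q = 33/189 = 0.1746 K/W
R_polyurethane foam = R_total − R_other = 0.1358 K/W
k = L/(R·A) = 0.075/(0.1358×24.8)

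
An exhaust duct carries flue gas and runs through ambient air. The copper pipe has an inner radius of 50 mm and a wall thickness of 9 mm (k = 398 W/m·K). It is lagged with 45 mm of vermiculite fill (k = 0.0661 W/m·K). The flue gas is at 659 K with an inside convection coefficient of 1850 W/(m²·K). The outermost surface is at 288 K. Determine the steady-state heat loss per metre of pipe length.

q′ ≈ 271 W/m

Per-layer cylindrical resistances, series-summed:
R_inner film = 1/(h_i·2πr₁L) = 1/(1850×2π×0.05×1) = 0.001721 K/W
R_copper pipe wall = ln(59/50)/(2π×398×1) = 6.619×10^-5 K/W
R_vermiculite fill = ln(104/59)/(2π×0.0661×1) = 1.365 K/W
R_total = 1.367 K/W
Q = ΔT/R_total = 371/1.367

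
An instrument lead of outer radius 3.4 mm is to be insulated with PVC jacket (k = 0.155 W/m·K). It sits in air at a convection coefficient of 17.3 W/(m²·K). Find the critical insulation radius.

For a cylinder r_cr = k/h = 0.155/17.3
r_cr = 8.96 mm; since the bare radius (3.4 mm) is below r_cr, adding a thin layer of insulation will *increase* heat loss.

r_cr ≈ 8.96 mm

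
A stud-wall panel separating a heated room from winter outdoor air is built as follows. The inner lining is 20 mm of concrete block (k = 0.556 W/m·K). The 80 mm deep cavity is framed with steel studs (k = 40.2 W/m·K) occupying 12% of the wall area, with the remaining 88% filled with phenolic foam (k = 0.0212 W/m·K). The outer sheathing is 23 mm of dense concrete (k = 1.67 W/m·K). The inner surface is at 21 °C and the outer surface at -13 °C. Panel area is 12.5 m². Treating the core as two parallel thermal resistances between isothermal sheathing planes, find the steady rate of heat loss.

Q ≈ 6410 W

Sheathing layers in series; stud and cavity paths in parallel between them.
R_inner = 0.02/(0.556×12.5) = 0.002878 K/W
R_stud  = 0.08/(40.2×0.12×12.5) = 0.001327 K/W
R_cav   = 0.08/(0.0212×0.88×12.5) = 0.3431 K/W
1/R_core = 1/R_stud + 1/R_cav → R_core = 0.001322 K/W
R_outer = 0.023/(1.67×12.5) = 0.001102 K/W
R_total = 0.005301 K/W
Q = ΔT/R_total = 34/0.005301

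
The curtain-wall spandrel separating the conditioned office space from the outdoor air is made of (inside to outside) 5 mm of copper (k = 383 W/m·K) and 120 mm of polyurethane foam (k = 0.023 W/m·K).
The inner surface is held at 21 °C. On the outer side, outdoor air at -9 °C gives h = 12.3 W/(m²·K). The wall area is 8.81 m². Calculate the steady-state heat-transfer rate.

Q ≈ 49.9 W

Treating each layer as a thermal resistance in series:
R_copper = L/(kA) = 0.005/(383×8.81) = 1.482×10^-6 K/W
R_polyurethane foam = L/(kA) = 0.12/(0.023×8.81) = 0.5922 K/W
R_outer film = 1/(h_o·A) = 1/(12.3×8.81) = 0.009228 K/W
R_total = 0.6014 K/W
Q = ΔT / R_total = 30 / 0.6014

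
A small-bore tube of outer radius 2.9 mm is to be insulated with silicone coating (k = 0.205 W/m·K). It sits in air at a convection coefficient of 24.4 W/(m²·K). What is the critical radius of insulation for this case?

r_cr ≈ 8.4 mm

For a cylinder r_cr = k/h = 0.205/24.4
r_cr = 8.4 mm; since the bare radius (2.9 mm) is below r_cr, adding a thin layer of insulation will *increase* heat loss.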